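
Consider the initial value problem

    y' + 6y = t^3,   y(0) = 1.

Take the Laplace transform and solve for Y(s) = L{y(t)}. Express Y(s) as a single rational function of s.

Transform both sides with L{·}.
The derivative rules (L{y'} = sY - y(0) = sY - 1) turn the left side into (s + 6)Y - (1).
The right side is L{t^3} = 6/s^4.
So (s + 6)Y = 6/s^4 + (1).
Isolate Y and clear denominators.

Y(s) = (s^4 + 6)/(s^5 + 6*s^4)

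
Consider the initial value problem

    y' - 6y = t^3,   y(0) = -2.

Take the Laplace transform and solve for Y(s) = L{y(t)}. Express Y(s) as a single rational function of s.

Y(s) = (-2*s^4 + 6)/(s^5 - 6*s^4)

Transform both sides with L{·}.
Using L{y'} = sY - y(0) = sY - (-2), the left side becomes (s - 6)Y - (-2).
The right side is L{t^3} = 6/s^4.
So (s - 6)Y = 6/s^4 + (-2).
Divide through and combine into a single rational function.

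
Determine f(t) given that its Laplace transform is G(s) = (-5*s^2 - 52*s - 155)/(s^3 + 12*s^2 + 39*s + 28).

f(t) = -6*exp(-t) + 3*exp(-4*t) - 2*exp(-7*t)

Factor the denominator: s^3 + 12*s^2 + 39*s + 28 = (s + 1)*(s + 4)*(s + 7).
Partial fraction decomposition gives [-6/(s + 1)] + [-2/(s + 7)] + [3/(s + 4)].
Invert each term: -6/(s + 1) ↔ -6e^(-t); -2/(s + 7) ↔ -2e^(-7t); 3/(s + 4) ↔ 3e^(-4t).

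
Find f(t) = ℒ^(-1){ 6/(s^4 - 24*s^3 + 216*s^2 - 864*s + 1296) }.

Rewrite the denominator: s^4 - 24*s^3 + 216*s^2 - 864*s + 1296 = (s - 6)^4.
The form in (s - 6) signals a first-shifting-theorem factor e^(6t).
Since L{t^3} = 3!/s^4 = 6/s^4, the inverse is t^3*e^(6*t).

f(t) = t^3*exp(6*t)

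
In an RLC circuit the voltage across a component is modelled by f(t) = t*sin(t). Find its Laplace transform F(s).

L{sin(t)} = 1/(s^2 + 1).
Then apply L{t·g(t)} = -d/ds[G(s)] with G(s) = 1/(s^2 + 1):
differentiating 1 time and applying the sign gives 2*s/(s^2 + 1)^2.

F(s) = 2*s/(s^2 + 1)^2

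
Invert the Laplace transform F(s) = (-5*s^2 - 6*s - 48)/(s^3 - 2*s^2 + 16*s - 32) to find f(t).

Factor the denominator: s^3 - 2*s^2 + 16*s - 32 = (s - 2)*(s^2 + 16).
Partial fraction decomposition gives [-4/(s - 2)] + [-s/(s^2 + 16)] + [-8/(s^2 + 16)].
Invert each term: -4/(s - 2) ↔ -4e^(2t); -1·s/(s^2 + 16) ↔ -cos(4t); -2·4/(s^2 + 16) ↔ -2sin(4t).

f(t) = -4*exp(2*t) - 2*sin(4*t) - cos(4*t)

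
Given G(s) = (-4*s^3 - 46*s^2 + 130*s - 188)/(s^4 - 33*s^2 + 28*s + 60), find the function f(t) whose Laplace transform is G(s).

Factor the denominator: s^4 - 33*s^2 + 28*s + 60 = (s - 5)*(s - 2)*(s + 1)*(s + 6).
Partial fraction decomposition gives [2/(s - 2)] + [-4/(s + 1)] + [-6/(s - 5)] + [4/(s + 6)].
Invert each term: 2/(s - 2) ↔ 2e^(2t); -4/(s + 1) ↔ -4e^(-t); -6/(s - 5) ↔ -6e^(5t); 4/(s + 6) ↔ 4e^(-6t).

f(t) = -6*exp(5*t) + 2*exp(2*t) - 4*exp(-t) + 4*exp(-6*t)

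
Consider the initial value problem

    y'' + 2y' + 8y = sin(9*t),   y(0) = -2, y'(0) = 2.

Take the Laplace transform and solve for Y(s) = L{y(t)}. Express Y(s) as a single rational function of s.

Y(s) = (-2*s^3 - 2*s^2 - 162*s - 153)/(s^4 + 2*s^3 + 89*s^2 + 162*s + 648)

Take the Laplace transform of both sides.
Using L{y''} = s^2 Y - s·y(0) - y'(0) and L{y'} = sY - y(0), with y(0) = -2, y'(0) = 2, the left side becomes (s^2 + 2*s + 8)Y - (-2*s - 2).
The right side is L{sin(9*t)} = 9/(s^2 + 81).
So (s^2 + 2*s + 8)Y = 9/(s^2 + 81) + (-2*s - 2).
Isolate Y and clear denominators.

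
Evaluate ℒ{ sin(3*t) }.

L{sin(3t)} = 3/(s^2 + 9).

3/(s^2 + 9)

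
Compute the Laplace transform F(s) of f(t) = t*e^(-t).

L{e^(-t)} = 1/(s + 1).
Then apply L{t·g(t)} = -d/ds[G(s)] with G(s) = 1/(s + 1):
differentiating 1 time and applying the sign gives (s + 1)^(-2).

F(s) = (s + 1)^(-2)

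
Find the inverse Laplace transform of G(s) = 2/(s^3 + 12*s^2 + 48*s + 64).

Rewrite the denominator: s^3 + 12*s^2 + 48*s + 64 = (s + 4)^3.
The form in (s + 4) signals a first-shifting-theorem factor e^(-4t).
Since L{t^2} = 2!/s^3 = 2/s^3, the inverse is t^2*e^(-4*t).

t^2*exp(-4*t)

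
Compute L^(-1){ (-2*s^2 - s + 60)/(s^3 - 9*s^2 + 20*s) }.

exp(5*t) - 6*exp(4*t) + 3

Factor the denominator: s^3 - 9*s^2 + 20*s = s*(s - 5)*(s - 4).
Partial fraction decomposition gives [3/s] + [-6/(s - 4)] + [1/(s - 5)].
Invert each term: 3/(s - 0) ↔ 3e^(0t); -6/(s - 4) ↔ -6e^(4t); 1/(s - 5) ↔ e^(5t).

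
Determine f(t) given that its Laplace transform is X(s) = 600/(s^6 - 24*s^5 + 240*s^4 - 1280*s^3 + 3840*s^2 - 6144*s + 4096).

f(t) = 5*t^5*exp(4*t)

Rewrite the denominator: s^6 - 24*s^5 + 240*s^4 - 1280*s^3 + 3840*s^2 - 6144*s + 4096 = (s - 4)^6.
The form in (s - 4) signals a first-shifting-theorem factor e^(4t).
Since L{t^5} = 5!/s^6 = 120/s^6, the inverse is t^5*exp(4*t), scaled by 5.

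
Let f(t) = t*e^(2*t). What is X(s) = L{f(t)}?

L{e^(2t)} = 1/(s - 2).
Then apply L{t·g(t)} = -d/ds[G(s)] with G(s) = 1/(s - 2):
differentiating 1 time and applying the sign gives (s - 2)^(-2).

X(s) = (s - 2)^(-2)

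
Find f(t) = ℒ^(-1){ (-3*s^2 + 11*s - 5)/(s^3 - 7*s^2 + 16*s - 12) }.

Factor the denominator: s^3 - 7*s^2 + 16*s - 12 = (s - 3)*(s - 2)^2.
Partial fraction decomposition gives [-4/(s - 2)] + [-5/(s - 2)^2] + [1/(s - 3)].
Invert each term: -4/(s - 2) ↔ -4e^(2t); -5/(s - 2)^2 ↔ -5t·e^(2t); 1/(s - 3) ↔ e^(3t).

f(t) = -5*t*exp(2*t) + exp(3*t) - 4*exp(2*t)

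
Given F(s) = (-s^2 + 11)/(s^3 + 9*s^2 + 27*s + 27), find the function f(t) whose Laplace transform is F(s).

Factor the denominator: s^3 + 9*s^2 + 27*s + 27 = (s + 3)^3.
Partial fraction decomposition gives [-1/(s + 3)] + [6/(s + 3)^2] + [2/(s + 3)^3].
Invert each term: -1/(s + 3) ↔ -e^(-3t); 6/(s + 3)^2 ↔ 6t·e^(-3t); 2/(s + 3)^3 ↔ (1)t^2·e^(-3t).

f(t) = t^2*exp(-3*t) + 6*t*exp(-3*t) - exp(-3*t)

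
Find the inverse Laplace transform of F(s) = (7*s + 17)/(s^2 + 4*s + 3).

Factor the denominator: s^2 + 4*s + 3 = (s + 1)*(s + 3).
Partial fraction decomposition gives [2/(s + 3)] + [5/(s + 1)].
Invert each term: 2/(s + 3) ↔ 2e^(-3t); 5/(s + 1) ↔ 5e^(-t).

5*exp(-t) + 2*exp(-3*t)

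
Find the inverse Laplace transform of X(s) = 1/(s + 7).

exp(-7*t)

Since L{e^(-7t)} = 1/(s + 7), the inverse is exp(-7*t).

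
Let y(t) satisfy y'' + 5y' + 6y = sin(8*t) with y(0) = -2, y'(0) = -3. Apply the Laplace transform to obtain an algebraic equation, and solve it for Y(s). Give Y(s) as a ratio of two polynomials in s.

Y(s) = (-2*s^3 - 13*s^2 - 128*s - 824)/(s^4 + 5*s^3 + 70*s^2 + 320*s + 384)

Take the Laplace transform of both sides.
The derivative rules (L{y''} = s^2 Y - s·y(0) - y'(0) and L{y'} = sY - y(0), with y(0) = -2, y'(0) = -3) turn the left side into (s^2 + 5*s + 6)Y - (-2*s - 13).
The right side is L{sin(8*t)} = 8/(s^2 + 64).
So (s^2 + 5*s + 6)Y = 8/(s^2 + 64) + (-2*s - 13).
Solve for Y(s) and write it as one ratio of polynomials.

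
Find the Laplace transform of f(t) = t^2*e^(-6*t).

L{e^(-6t)} = 1/(s + 6).
Then apply L{t^2·g(t)} = (-1)^2 d^2/ds^2[G(s)] with G(s) = 1/(s + 6):
differentiating 2 times and applying the sign gives 2/(s + 6)^3.

2/(s + 6)^3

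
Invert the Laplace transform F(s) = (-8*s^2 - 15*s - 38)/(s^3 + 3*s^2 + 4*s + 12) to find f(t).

f(t) = -3*sin(2*t) - 3*cos(2*t) - 5*exp(-3*t)

Factor the denominator: s^3 + 3*s^2 + 4*s + 12 = (s + 3)*(s^2 + 4).
Partial fraction decomposition gives [-5/(s + 3)] + [-3*s/(s^2 + 4)] + [-6/(s^2 + 4)].
Invert each term: -5/(s + 3) ↔ -5e^(-3t); -3·s/(s^2 + 4) ↔ -3cos(2t); -3·2/(s^2 + 4) ↔ -3sin(2t).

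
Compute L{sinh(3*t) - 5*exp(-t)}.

The transform is linear, so treat each term independently.
L{sinh(3t)} = 3/(s^2 - 9); (-5)·[L{e^(-t)} = 1/(s + 1)].

3/(s^2 - 9) - 5/(s + 1)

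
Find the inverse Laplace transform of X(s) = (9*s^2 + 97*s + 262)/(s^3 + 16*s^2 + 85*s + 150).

Factor the denominator: s^3 + 16*s^2 + 85*s + 150 = (s + 5)^2*(s + 6).
Partial fraction decomposition gives [5/(s + 5)] + [2/(s + 5)^2] + [4/(s + 6)].
Invert each term: 5/(s + 5) ↔ 5e^(-5t); 2/(s + 5)^2 ↔ 2t·e^(-5t); 4/(s + 6) ↔ 4e^(-6t).

2*t*exp(-5*t) + 5*exp(-5*t) + 4*exp(-6*t)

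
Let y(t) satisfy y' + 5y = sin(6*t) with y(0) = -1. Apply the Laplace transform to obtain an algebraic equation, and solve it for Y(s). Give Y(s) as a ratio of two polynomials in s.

Y(s) = (-s^2 - 30)/(s^3 + 5*s^2 + 36*s + 180)

Apply the Laplace transform to the equation.
Using L{y'} = sY - y(0) = sY - (-1), the left side becomes (s + 5)Y - (-1).
The right side is L{sin(6*t)} = 6/(s^2 + 36).
So (s + 5)Y = 6/(s^2 + 36) + (-1).
Solve for Y(s) and write it as one ratio of polynomials.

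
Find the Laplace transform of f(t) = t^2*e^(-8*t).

2/(s + 8)^3

L{e^(-8t)} = 1/(s + 8).
Then apply L{t^2·g(t)} = (-1)^2 d^2/ds^2[G(s)] with G(s) = 1/(s + 8):
differentiating 2 times and applying the sign gives 2/(s + 8)^3.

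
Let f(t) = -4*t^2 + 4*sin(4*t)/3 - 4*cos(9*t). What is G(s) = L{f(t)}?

G(s) = -4*s/(s^2 + 81) + 16/(3*(s^2 + 16)) - 8/s^3

The transform is linear, so treat each term independently.
(4/3)·[L{sin(4t)} = 4/(s^2 + 16)]; (-4)·[L{t^2} = 2!/s^3 = 2/s^3]; (-4)·[L{cos(9t)} = s/(s^2 + 81)].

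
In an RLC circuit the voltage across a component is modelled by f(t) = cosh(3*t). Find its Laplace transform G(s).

G(s) = s/(s^2 - 9)

L{cosh(3t)} = s/(s^2 - 9).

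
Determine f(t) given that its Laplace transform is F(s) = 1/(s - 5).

Since L{e^(5t)} = 1/(s - 5), the inverse is e^(5*t).

f(t) = exp(5*t)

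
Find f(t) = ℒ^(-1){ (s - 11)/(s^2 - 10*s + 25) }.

Factor the denominator: s^2 - 10*s + 25 = (s - 5)^2.
Partial fraction decomposition gives [1/(s - 5)] + [-6/(s - 5)^2].
Invert each term: 1/(s - 5) ↔ e^(5t); -6/(s - 5)^2 ↔ -6t·e^(5t).

f(t) = -6*t*exp(5*t) + exp(5*t)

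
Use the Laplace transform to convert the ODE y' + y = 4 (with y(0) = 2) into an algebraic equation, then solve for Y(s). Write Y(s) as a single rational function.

Take the Laplace transform of both sides.
Using L{y'} = sY - y(0) = sY - 2, the left side becomes (s + 1)Y - (2).
The right side is L{4} = 4/s.
So (s + 1)Y = 4/s + (2).
Divide through and combine into a single rational function.

Y(s) = (2*s + 4)/(s^2 + s)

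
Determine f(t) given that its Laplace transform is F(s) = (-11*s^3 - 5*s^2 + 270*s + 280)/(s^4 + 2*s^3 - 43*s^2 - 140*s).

f(t) = -2*exp(7*t) - 2 - 4*exp(-4*t) - 3*exp(-5*t)

Factor the denominator: s^4 + 2*s^3 - 43*s^2 - 140*s = s*(s - 7)*(s + 4)*(s + 5).
Partial fraction decomposition gives [-3/(s + 5)] + [-2/s] + [-4/(s + 4)] + [-2/(s - 7)].
Invert each term: -3/(s + 5) ↔ -3e^(-5t); -2/(s - 0) ↔ -2e^(0t); -4/(s + 4) ↔ -4e^(-4t); -2/(s - 7) ↔ -2e^(7t).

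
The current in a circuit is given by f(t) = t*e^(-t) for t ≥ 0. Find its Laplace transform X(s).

X(s) = (s + 1)^(-2)

L{e^(-t)} = 1/(s + 1).
Then apply L{t·g(t)} = -d/ds[G(s)] with G(s) = 1/(s + 1):
differentiating 1 time and applying the sign gives (s + 1)^(-2).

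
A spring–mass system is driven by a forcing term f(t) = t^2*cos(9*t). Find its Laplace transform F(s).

L{cos(9t)} = s/(s^2 + 81).
Then apply L{t^2·g(t)} = (-1)^2 d^2/ds^2[G(s)] with G(s) = s/(s^2 + 81):
differentiating 2 times and applying the sign gives 2*s*(s^2 - 243)/(s^2 + 81)^3.

F(s) = 2*s*(s^2 - 243)/(s^2 + 81)^3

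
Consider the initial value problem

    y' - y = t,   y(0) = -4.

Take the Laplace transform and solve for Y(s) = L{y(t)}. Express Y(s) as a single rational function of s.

Take the Laplace transform of both sides.
Using L{y'} = sY - y(0) = sY - (-4), the left side becomes (s - 1)Y - (-4).
The right side is L{t} = s^(-2).
So (s - 1)Y = s^(-2) + (-4).
Solve for Y(s) and write it as one ratio of polynomials.

Y(s) = (-4*s^2 + 1)/(s^3 - s^2)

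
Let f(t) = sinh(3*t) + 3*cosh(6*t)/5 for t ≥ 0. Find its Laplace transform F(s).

Apply the Laplace transform termwise.
(3/5)·[L{cosh(6t)} = s/(s^2 - 36)]; L{sinh(3t)} = 3/(s^2 - 9).

F(s) = 3*s/(5*(s^2 - 36)) + 3/(s^2 - 9)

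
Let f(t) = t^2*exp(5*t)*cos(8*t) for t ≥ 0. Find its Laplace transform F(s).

F(s) = 2*(s - 5)*(s^2 - 10*s - 167)/(s^2 - 10*s + 89)^3

L{cos(8t)} = s/(s^2 + 64).
Multiplying by e^(5t) shifts s → s - 5, so L{exp(5*t)*cos(8*t)} = (s - 5)/((s - 5)^2 + 64).
Then apply L{t^2·g(t)} = (-1)^2 d^2/ds^2[G(s)] with G(s) = (s - 5)/((s - 5)^2 + 64):
differentiating 2 times and applying the sign gives 2*(s - 5)*(s^2 - 10*s - 167)/(s^2 - 10*s + 89)^3.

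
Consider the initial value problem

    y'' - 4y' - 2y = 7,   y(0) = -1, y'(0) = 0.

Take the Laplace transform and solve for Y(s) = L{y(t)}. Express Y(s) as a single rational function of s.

Take the Laplace transform of both sides.
With L{y''} = s^2 Y - s·y(0) - y'(0) and L{y'} = sY - y(0), with y(0) = -1, y'(0) = 0: the LHS transforms to (s^2 - 4*s - 2)Y - (-s + 4).
The right side is L{7} = 7/s.
So (s^2 - 4*s - 2)Y = 7/s + (-s + 4).
Divide through and combine into a single rational function.

Y(s) = (-s^2 + 4*s + 7)/(s^3 - 4*s^2 - 2*s)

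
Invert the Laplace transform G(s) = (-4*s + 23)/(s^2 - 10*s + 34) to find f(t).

f(t) = exp(5*t)*sin(3*t) - 4*exp(5*t)*cos(3*t)

Complete the square in the denominator: s^2 - 10*s + 34 = (s - 5)^2 + 3^2.
Split the numerator to match: -4*s + 23 = -4·(s - 5) + 1·3.
Invert each term: -4·(s - 5)/((s - 5)^2 + 9) ↔ -4e^(5t)cos(3t); 1·3/((s - 5)^2 + 9) ↔ e^(5t)sin(3t).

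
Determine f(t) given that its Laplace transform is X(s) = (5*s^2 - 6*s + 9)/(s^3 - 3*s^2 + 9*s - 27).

Factor the denominator: s^3 - 3*s^2 + 9*s - 27 = (s - 3)*(s^2 + 9).
Partial fraction decomposition gives [2/(s - 3)] + [3*s/(s^2 + 9)] + [3/(s^2 + 9)].
Invert each term: 2/(s - 3) ↔ 2e^(3t); 3·s/(s^2 + 9) ↔ 3cos(3t); 1·3/(s^2 + 9) ↔ sin(3t).

f(t) = 2*exp(3*t) + sin(3*t) + 3*cos(3*t)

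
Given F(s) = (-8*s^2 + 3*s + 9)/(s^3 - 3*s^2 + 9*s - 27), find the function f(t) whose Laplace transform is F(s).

f(t) = -3*exp(3*t) - 4*sin(3*t) - 5*cos(3*t)

Factor the denominator: s^3 - 3*s^2 + 9*s - 27 = (s - 3)*(s^2 + 9).
Partial fraction decomposition gives [-3/(s - 3)] + [-5*s/(s^2 + 9)] + [-12/(s^2 + 9)].
Invert each term: -3/(s - 3) ↔ -3e^(3t); -5·s/(s^2 + 9) ↔ -5cos(3t); -4·3/(s^2 + 9) ↔ -4sin(3t).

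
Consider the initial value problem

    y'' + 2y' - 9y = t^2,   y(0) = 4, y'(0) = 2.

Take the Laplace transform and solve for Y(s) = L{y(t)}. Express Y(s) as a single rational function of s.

Transform both sides with L{·}.
Using L{y''} = s^2 Y - s·y(0) - y'(0) and L{y'} = sY - y(0), with y(0) = 4, y'(0) = 2, the left side becomes (s^2 + 2*s - 9)Y - (4*s + 10).
The right side is L{t^2} = 2/s^3.
So (s^2 + 2*s - 9)Y = 2/s^3 + (4*s + 10).
Divide through and combine into a single rational function.

Y(s) = (4*s^4 + 10*s^3 + 2)/(s^5 + 2*s^4 - 9*s^3)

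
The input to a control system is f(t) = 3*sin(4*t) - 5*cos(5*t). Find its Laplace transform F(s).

By linearity of the Laplace transform, transform each term separately.
(3)·[L{sin(4t)} = 4/(s^2 + 16)]; (-5)·[L{cos(5t)} = s/(s^2 + 25)].

F(s) = -5*s/(s^2 + 25) + 12/(s^2 + 16)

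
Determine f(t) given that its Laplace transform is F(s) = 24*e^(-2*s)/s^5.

The factor e^(-2s) signals a time shift by c = 2 (second shifting theorem).
L{t^4} = 4!/s^5 = 24/s^5, so L^-1{24/s^5} = t^4.
Hence the inverse is u(t - 2) times that function evaluated at t - 2.

f(t) = Heaviside(t - 2)*((t - 2)^4)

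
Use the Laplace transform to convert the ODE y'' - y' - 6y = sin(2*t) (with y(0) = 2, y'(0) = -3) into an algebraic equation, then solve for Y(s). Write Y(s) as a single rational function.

Y(s) = (2*s^3 - 5*s^2 + 8*s - 18)/(s^4 - s^3 - 2*s^2 - 4*s - 24)

Take the Laplace transform of both sides.
With L{y''} = s^2 Y - s·y(0) - y'(0) and L{y'} = sY - y(0), with y(0) = 2, y'(0) = -3: the LHS transforms to (s^2 - s - 6)Y - (2*s - 5).
The right side is L{sin(2*t)} = 2/(s^2 + 4).
So (s^2 - s - 6)Y = 2/(s^2 + 4) + (2*s - 5).
Solve for Y(s) and write it as one ratio of polynomials.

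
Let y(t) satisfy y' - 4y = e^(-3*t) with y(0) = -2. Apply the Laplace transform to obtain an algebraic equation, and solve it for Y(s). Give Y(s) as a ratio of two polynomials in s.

Take the Laplace transform of both sides.
Using L{y'} = sY - y(0) = sY - (-2), the left side becomes (s - 4)Y - (-2).
The right side is L{e^(-3*t)} = 1/(s + 3).
So (s - 4)Y = 1/(s + 3) + (-2).
Divide through and combine into a single rational function.

Y(s) = (-2*s - 5)/(s^2 - s - 12)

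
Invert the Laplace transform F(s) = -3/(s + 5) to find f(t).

f(t) = -3*exp(-5*t)

Since L{e^(-5t)} = 1/(s + 5), the inverse is e^(-5*t), scaled by -3.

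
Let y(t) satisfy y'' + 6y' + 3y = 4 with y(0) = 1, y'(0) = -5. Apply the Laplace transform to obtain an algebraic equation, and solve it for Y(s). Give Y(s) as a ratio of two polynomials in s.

Y(s) = (s^2 + s + 4)/(s^3 + 6*s^2 + 3*s)

Laplace-transform each side.
The derivative rules (L{y''} = s^2 Y - s·y(0) - y'(0) and L{y'} = sY - y(0), with y(0) = 1, y'(0) = -5) turn the left side into (s^2 + 6*s + 3)Y - (s + 1).
The right side is L{4} = 4/s.
So (s^2 + 6*s + 3)Y = 4/s + (s + 1).
Divide through and combine into a single rational function.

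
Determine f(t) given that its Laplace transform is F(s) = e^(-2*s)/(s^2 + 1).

f(t) = Heaviside(t - 2)*(sin(t - 2))

The factor e^(-2s) signals a time shift by c = 2 (second shifting theorem).
L{sin(t)} = 1/(s^2 + 1), so L^-1{1/(s^2 + 1)} = sin(t).
Hence the inverse is u(t - 2) times that function evaluated at t - 2.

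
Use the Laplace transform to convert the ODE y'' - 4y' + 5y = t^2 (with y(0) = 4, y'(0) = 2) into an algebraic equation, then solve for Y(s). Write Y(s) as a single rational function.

Apply the Laplace transform to the equation.
With L{y''} = s^2 Y - s·y(0) - y'(0) and L{y'} = sY - y(0), with y(0) = 4, y'(0) = 2: the LHS transforms to (s^2 - 4*s + 5)Y - (4*s - 14).
The right side is L{t^2} = 2/s^3.
So (s^2 - 4*s + 5)Y = 2/s^3 + (4*s - 14).
Divide through and combine into a single rational function.

Y(s) = (4*s^4 - 14*s^3 + 2)/(s^5 - 4*s^4 + 5*s^3)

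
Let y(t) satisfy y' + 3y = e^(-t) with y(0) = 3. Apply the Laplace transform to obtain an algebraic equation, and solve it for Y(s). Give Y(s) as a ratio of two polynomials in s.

Y(s) = (3*s + 4)/(s^2 + 4*s + 3)

Take the Laplace transform of both sides.
Using L{y'} = sY - y(0) = sY - 3, the left side becomes (s + 3)Y - (3).
The right side is L{e^(-t)} = 1/(s + 1).
So (s + 3)Y = 1/(s + 1) + (3).
Divide through and combine into a single rational function.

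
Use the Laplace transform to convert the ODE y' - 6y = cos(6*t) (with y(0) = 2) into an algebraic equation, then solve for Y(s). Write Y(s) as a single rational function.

Y(s) = (2*s^2 + s + 72)/(s^3 - 6*s^2 + 36*s - 216)

Laplace-transform each side.
With L{y'} = sY - y(0) = sY - 2: the LHS transforms to (s - 6)Y - (2).
The right side is L{cos(6*t)} = s/(s^2 + 36).
So (s - 6)Y = s/(s^2 + 36) + (2).
Solve for Y(s) and write it as one ratio of polynomials.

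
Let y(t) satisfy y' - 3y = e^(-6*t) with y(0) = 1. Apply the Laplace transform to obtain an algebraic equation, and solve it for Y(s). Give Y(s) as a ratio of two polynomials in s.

Y(s) = (s + 7)/(s^2 + 3*s - 18)

Transform both sides with L{·}.
The derivative rules (L{y'} = sY - y(0) = sY - 1) turn the left side into (s - 3)Y - (1).
The right side is L{e^(-6*t)} = 1/(s + 6).
So (s - 3)Y = 1/(s + 6) + (1).
Isolate Y and clear denominators.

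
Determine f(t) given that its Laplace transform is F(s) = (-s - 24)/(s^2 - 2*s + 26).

Complete the square in the denominator: s^2 - 2*s + 26 = (s - 1)^2 + 5^2.
Split the numerator to match: -s - 24 = -1·(s - 1) - 5·5.
Invert each term: -1·(s - 1)/((s - 1)^2 + 25) ↔ -e^(t)cos(5t); -5·5/((s - 1)^2 + 25) ↔ -5e^(t)sin(5t).

f(t) = -5*exp(t)*sin(5*t) - exp(t)*cos(5*t)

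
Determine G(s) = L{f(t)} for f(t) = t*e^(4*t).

G(s) = (s - 4)^(-2)

L{e^(4t)} = 1/(s - 4).
Then apply L{t·g(t)} = -d/ds[H(s)] with H(s) = 1/(s - 4):
differentiating 1 time and applying the sign gives (s - 4)^(-2).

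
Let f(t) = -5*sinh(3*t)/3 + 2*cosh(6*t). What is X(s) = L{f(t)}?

The transform is linear, so treat each term independently.
(-5/3)·[L{sinh(3t)} = 3/(s^2 - 9)]; (2)·[L{cosh(6t)} = s/(s^2 - 36)].

X(s) = 2*s/(s^2 - 36) - 5/(s^2 - 9)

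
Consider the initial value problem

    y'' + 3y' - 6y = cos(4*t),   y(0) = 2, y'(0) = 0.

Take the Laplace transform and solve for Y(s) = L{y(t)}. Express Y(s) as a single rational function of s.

Take the Laplace transform of both sides.
With L{y''} = s^2 Y - s·y(0) - y'(0) and L{y'} = sY - y(0), with y(0) = 2, y'(0) = 0: the LHS transforms to (s^2 + 3*s - 6)Y - (2*s + 6).
The right side is L{cos(4*t)} = s/(s^2 + 16).
So (s^2 + 3*s - 6)Y = s/(s^2 + 16) + (2*s + 6).
Solve for Y(s) and write it as one ratio of polynomials.

Y(s) = (2*s^3 + 6*s^2 + 33*s + 96)/(s^4 + 3*s^3 + 10*s^2 + 48*s - 96)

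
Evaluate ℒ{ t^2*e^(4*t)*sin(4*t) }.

L{sin(4t)} = 4/(s^2 + 16).
Multiplying by e^(4t) shifts s → s - 4, so L{e^(4*t)*sin(4*t)} = 4/((s - 4)^2 + 16).
Then apply L{t^2·g(t)} = (-1)^2 d^2/ds^2[G(s)] with G(s) = 4/((s - 4)^2 + 16):
differentiating 2 times and applying the sign gives 8*(3*s^2 - 24*s + 32)/(s^2 - 8*s + 32)^3.

8*(3*s^2 - 24*s + 32)/(s^2 - 8*s + 32)^3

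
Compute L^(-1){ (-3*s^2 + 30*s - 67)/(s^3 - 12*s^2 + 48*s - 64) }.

5*t^2*exp(4*t)/2 + 6*t*exp(4*t) - 3*exp(4*t)

Factor the denominator: s^3 - 12*s^2 + 48*s - 64 = (s - 4)^3.
Partial fraction decomposition gives [-3/(s - 4)] + [6/(s - 4)^2] + [5/(s - 4)^3].
Invert each term: -3/(s - 4) ↔ -3e^(4t); 6/(s - 4)^2 ↔ 6t·e^(4t); 5/(s - 4)^3 ↔ (5/2)t^2·e^(4t).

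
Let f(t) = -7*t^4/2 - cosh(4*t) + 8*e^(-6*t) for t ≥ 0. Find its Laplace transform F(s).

By linearity of the Laplace transform, transform each term separately.
(-7/2)·[L{t^4} = 4!/s^5 = 24/s^5]; (8)·[L{e^(-6t)} = 1/(s + 6)]; (-1)·[L{cosh(4t)} = s/(s^2 - 16)].

F(s) = -s/(s^2 - 16) + 8/(s + 6) - 84/s^5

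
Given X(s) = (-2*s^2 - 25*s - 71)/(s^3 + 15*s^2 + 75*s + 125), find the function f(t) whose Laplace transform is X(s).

f(t) = 2*t^2*exp(-5*t) - 5*t*exp(-5*t) - 2*exp(-5*t)

Factor the denominator: s^3 + 15*s^2 + 75*s + 125 = (s + 5)^3.
Partial fraction decomposition gives [-2/(s + 5)] + [-5/(s + 5)^2] + [4/(s + 5)^3].
Invert each term: -2/(s + 5) ↔ -2e^(-5t); -5/(s + 5)^2 ↔ -5t·e^(-5t); 4/(s + 5)^3 ↔ (2)t^2·e^(-5t).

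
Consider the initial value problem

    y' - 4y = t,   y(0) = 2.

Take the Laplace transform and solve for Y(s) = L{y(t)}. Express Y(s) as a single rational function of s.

Y(s) = (2*s^2 + 1)/(s^3 - 4*s^2)

Laplace-transform each side.
With L{y'} = sY - y(0) = sY - 2: the LHS transforms to (s - 4)Y - (2).
The right side is L{t} = s^(-2).
So (s - 4)Y = s^(-2) + (2).
Divide through and combine into a single rational function.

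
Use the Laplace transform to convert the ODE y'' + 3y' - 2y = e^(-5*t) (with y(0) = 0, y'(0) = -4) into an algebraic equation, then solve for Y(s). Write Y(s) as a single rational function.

Transform both sides with L{·}.
The derivative rules (L{y''} = s^2 Y - s·y(0) - y'(0) and L{y'} = sY - y(0), with y(0) = 0, y'(0) = -4) turn the left side into (s^2 + 3*s - 2)Y - (-4).
The right side is L{e^(-5*t)} = 1/(s + 5).
So (s^2 + 3*s - 2)Y = 1/(s + 5) + (-4).
Divide through and combine into a single rational function.

Y(s) = (-4*s - 19)/(s^3 + 8*s^2 + 13*s - 10)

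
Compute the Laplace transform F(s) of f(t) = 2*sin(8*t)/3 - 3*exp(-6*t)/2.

The transform is linear, so treat each term independently.
(-3/2)·[L{e^(-6t)} = 1/(s + 6)]; (2/3)·[L{sin(8t)} = 8/(s^2 + 64)].

F(s) = 16/(3*(s^2 + 64)) - 3/(2*(s + 6))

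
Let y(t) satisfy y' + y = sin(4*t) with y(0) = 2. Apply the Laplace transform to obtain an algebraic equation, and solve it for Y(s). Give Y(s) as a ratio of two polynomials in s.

Y(s) = (2*s^2 + 36)/(s^3 + s^2 + 16*s + 16)

Transform both sides with L{·}.
Using L{y'} = sY - y(0) = sY - 2, the left side becomes (s + 1)Y - (2).
The right side is L{sin(4*t)} = 4/(s^2 + 16).
So (s + 1)Y = 4/(s^2 + 16) + (2).
Solve for Y(s) and write it as one ratio of polynomials.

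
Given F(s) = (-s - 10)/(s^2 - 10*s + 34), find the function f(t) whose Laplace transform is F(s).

f(t) = -5*exp(5*t)*sin(3*t) - exp(5*t)*cos(3*t)

Complete the square in the denominator: s^2 - 10*s + 34 = (s - 5)^2 + 3^2.
Split the numerator to match: -s - 10 = -1·(s - 5) - 5·3.
Invert each term: -1·(s - 5)/((s - 5)^2 + 9) ↔ -e^(5t)cos(3t); -5·3/((s - 5)^2 + 9) ↔ -5e^(5t)sin(3t).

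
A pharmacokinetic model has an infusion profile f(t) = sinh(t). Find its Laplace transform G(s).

G(s) = 1/(s^2 - 1)

L{sinh(t)} = 1/(s^2 - 1).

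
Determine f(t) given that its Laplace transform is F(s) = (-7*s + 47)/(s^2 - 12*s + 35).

Factor the denominator: s^2 - 12*s + 35 = (s - 7)*(s - 5).
Partial fraction decomposition gives [-1/(s - 7)] + [-6/(s - 5)].
Invert each term: -1/(s - 7) ↔ -e^(7t); -6/(s - 5) ↔ -6e^(5t).

f(t) = -exp(7*t) - 6*exp(5*t)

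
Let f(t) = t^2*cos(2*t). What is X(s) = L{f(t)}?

X(s) = 2*s*(s^2 - 12)/(s^2 + 4)^3

L{cos(2t)} = s/(s^2 + 4).
Then apply L{t^2·g(t)} = (-1)^2 d^2/ds^2[G(s)] with G(s) = s/(s^2 + 4):
differentiating 2 times and applying the sign gives 2*s*(s^2 - 12)/(s^2 + 4)^3.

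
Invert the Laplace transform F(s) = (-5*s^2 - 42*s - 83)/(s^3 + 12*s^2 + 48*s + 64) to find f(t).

f(t) = 5*t^2*exp(-4*t)/2 - 2*t*exp(-4*t) - 5*exp(-4*t)

Factor the denominator: s^3 + 12*s^2 + 48*s + 64 = (s + 4)^3.
Partial fraction decomposition gives [-5/(s + 4)] + [-2/(s + 4)^2] + [5/(s + 4)^3].
Invert each term: -5/(s + 4) ↔ -5e^(-4t); -2/(s + 4)^2 ↔ -2t·e^(-4t); 5/(s + 4)^3 ↔ (5/2)t^2·e^(-4t).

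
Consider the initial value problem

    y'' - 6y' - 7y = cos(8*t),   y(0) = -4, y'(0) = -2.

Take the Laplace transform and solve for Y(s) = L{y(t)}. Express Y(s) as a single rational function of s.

Transform both sides with L{·}.
The derivative rules (L{y''} = s^2 Y - s·y(0) - y'(0) and L{y'} = sY - y(0), with y(0) = -4, y'(0) = -2) turn the left side into (s^2 - 6*s - 7)Y - (-4*s + 22).
The right side is L{cos(8*t)} = s/(s^2 + 64).
So (s^2 - 6*s - 7)Y = s/(s^2 + 64) + (-4*s + 22).
Divide through and combine into a single rational function.

Y(s) = (-4*s^3 + 22*s^2 - 255*s + 1408)/(s^4 - 6*s^3 + 57*s^2 - 384*s - 448)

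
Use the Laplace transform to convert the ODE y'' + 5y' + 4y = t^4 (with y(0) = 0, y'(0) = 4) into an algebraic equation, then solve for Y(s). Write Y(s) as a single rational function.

Take the Laplace transform of both sides.
Using L{y''} = s^2 Y - s·y(0) - y'(0) and L{y'} = sY - y(0), with y(0) = 0, y'(0) = 4, the left side becomes (s^2 + 5*s + 4)Y - (4).
The right side is L{t^4} = 24/s^5.
So (s^2 + 5*s + 4)Y = 24/s^5 + (4).
Divide through and combine into a single rational function.

Y(s) = (4*s^5 + 24)/(s^7 + 5*s^6 + 4*s^5)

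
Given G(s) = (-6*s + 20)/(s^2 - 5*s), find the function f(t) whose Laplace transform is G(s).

Factor the denominator: s^2 - 5*s = s*(s - 5).
Partial fraction decomposition gives [-2/(s - 5)] + [-4/s].
Invert each term: -2/(s - 5) ↔ -2e^(5t); -4/(s - 0) ↔ -4e^(0t).

f(t) = -2*exp(5*t) - 4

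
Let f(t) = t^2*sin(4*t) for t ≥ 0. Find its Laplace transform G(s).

L{sin(4t)} = 4/(s^2 + 16).
Then apply L{t^2·g(t)} = (-1)^2 d^2/ds^2[H(s)] with H(s) = 4/(s^2 + 16):
differentiating 2 times and applying the sign gives 8*(3*s^2 - 16)/(s^2 + 16)^3.

G(s) = 8*(3*s^2 - 16)/(s^2 + 16)^3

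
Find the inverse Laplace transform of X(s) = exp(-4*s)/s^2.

Heaviside(t - 4)*(t - 4)

The factor e^(-4s) signals a time shift by c = 4 (second shifting theorem).
L{t} = 1!/s^2 = 1/s^2, so L^-1{s^(-2)} = t.
Hence the inverse is u(t - 4) times that function evaluated at t - 4.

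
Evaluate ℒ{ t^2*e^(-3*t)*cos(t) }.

L{cos(t)} = s/(s^2 + 1).
Multiplying by e^(-3t) shifts s → s + 3, so L{e^(-3*t)*cos(t)} = (s + 3)/((s + 3)^2 + 1).
Then apply L{t^2·g(t)} = (-1)^2 d^2/ds^2[G(s)] with G(s) = (s + 3)/((s + 3)^2 + 1):
differentiating 2 times and applying the sign gives 2*(s + 3)*(s^2 + 6*s + 6)/(s^2 + 6*s + 10)^3.

2*(s + 3)*(s^2 + 6*s + 6)/(s^2 + 6*s + 10)^3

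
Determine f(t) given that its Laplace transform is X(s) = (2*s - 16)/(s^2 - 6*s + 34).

f(t) = -2*exp(3*t)*sin(5*t) + 2*exp(3*t)*cos(5*t)

Complete the square in the denominator: s^2 - 6*s + 34 = (s - 3)^2 + 5^2.
Split the numerator to match: 2*s - 16 = 2·(s - 3) - 2·5.
Invert each term: 2·(s - 3)/((s - 3)^2 + 25) ↔ 2e^(3t)cos(5t); -2·5/((s - 3)^2 + 25) ↔ -2e^(3t)sin(5t).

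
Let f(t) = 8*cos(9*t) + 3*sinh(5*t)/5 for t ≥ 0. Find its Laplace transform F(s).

F(s) = 8*s/(s^2 + 81) + 3/(s^2 - 25)

By linearity of the Laplace transform, transform each term separately.
(3/5)·[L{sinh(5t)} = 5/(s^2 - 25)]; (8)·[L{cos(9t)} = s/(s^2 + 81)].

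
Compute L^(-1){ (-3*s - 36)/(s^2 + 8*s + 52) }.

-4*exp(-4*t)*sin(6*t) - 3*exp(-4*t)*cos(6*t)

Complete the square in the denominator: s^2 + 8*s + 52 = (s + 4)^2 + 6^2.
Split the numerator to match: -3*s - 36 = -3·(s + 4) - 4·6.
Invert each term: -3·(s + 4)/((s + 4)^2 + 36) ↔ -3e^(-4t)cos(6t); -4·6/((s + 4)^2 + 36) ↔ -4e^(-4t)sin(6t).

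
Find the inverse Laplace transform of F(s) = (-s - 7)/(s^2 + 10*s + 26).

-2*exp(-5*t)*sin(t) - exp(-5*t)*cos(t)

Complete the square in the denominator: s^2 + 10*s + 26 = (s + 5)^2 + 1^2.
Split the numerator to match: -s - 7 = -1·(s + 5) - 2·1.
Invert each term: -1·(s + 5)/((s + 5)^2 + 1) ↔ -e^(-5t)cos(t); -2·1/((s + 5)^2 + 1) ↔ -2e^(-5t)sin(t).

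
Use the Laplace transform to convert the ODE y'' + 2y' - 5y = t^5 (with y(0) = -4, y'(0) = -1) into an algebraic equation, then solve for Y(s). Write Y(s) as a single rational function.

Y(s) = (-4*s^7 - 9*s^6 + 120)/(s^8 + 2*s^7 - 5*s^6)

Apply the Laplace transform to the equation.
Using L{y''} = s^2 Y - s·y(0) - y'(0) and L{y'} = sY - y(0), with y(0) = -4, y'(0) = -1, the left side becomes (s^2 + 2*s - 5)Y - (-4*s - 9).
The right side is L{t^5} = 120/s^6.
So (s^2 + 2*s - 5)Y = 120/s^6 + (-4*s - 9).
Isolate Y and clear denominators.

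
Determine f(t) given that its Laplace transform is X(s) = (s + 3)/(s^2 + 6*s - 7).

f(t) = exp(-3*t)*cosh(4*t)

Rewrite the denominator: s^2 + 6*s - 7 = (s + 3)^2 - 16.
The form in (s + 3) signals a first-shifting-theorem factor e^(-3t).
Since L{cosh(4t)} = s/(s^2 - 16), the inverse is exp(-3*t)*cosh(4*t).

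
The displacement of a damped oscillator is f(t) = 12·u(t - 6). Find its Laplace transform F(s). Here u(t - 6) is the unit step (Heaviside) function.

By the second shifting theorem, L{u(t - c)·g(t - c)} = e^(-cs)·G(s) with c = 6 and G(s) = L{g(t)}.
L{12} = 12/s.

F(s) = 12*exp(-6*s)/s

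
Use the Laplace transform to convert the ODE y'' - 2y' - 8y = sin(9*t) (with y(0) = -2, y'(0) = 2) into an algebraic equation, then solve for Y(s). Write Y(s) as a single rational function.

Apply the Laplace transform to the equation.
With L{y''} = s^2 Y - s·y(0) - y'(0) and L{y'} = sY - y(0), with y(0) = -2, y'(0) = 2: the LHS transforms to (s^2 - 2*s - 8)Y - (-2*s + 6).
The right side is L{sin(9*t)} = 9/(s^2 + 81).
So (s^2 - 2*s - 8)Y = 9/(s^2 + 81) + (-2*s + 6).
Divide through and combine into a single rational function.

Y(s) = (-2*s^3 + 6*s^2 - 162*s + 495)/(s^4 - 2*s^3 + 73*s^2 - 162*s - 648)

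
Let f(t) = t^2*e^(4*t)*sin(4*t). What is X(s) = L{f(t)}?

L{sin(4t)} = 4/(s^2 + 16).
Multiplying by e^(4t) shifts s → s - 4, so L{e^(4*t)*sin(4*t)} = 4/((s - 4)^2 + 16).
Then apply L{t^2·g(t)} = (-1)^2 d^2/ds^2[G(s)] with G(s) = 4/((s - 4)^2 + 16):
differentiating 2 times and applying the sign gives 8*(3*s^2 - 24*s + 32)/(s^2 - 8*s + 32)^3.

X(s) = 8*(3*s^2 - 24*s + 32)/(s^2 - 8*s + 32)^3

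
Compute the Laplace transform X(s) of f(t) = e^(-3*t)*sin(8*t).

L{sin(8t)} = 8/(s^2 + 64).
By the first shifting theorem, multiplying by e^(-3t) replaces s with s + 3.

X(s) = 8/((s + 3)^2 + 64)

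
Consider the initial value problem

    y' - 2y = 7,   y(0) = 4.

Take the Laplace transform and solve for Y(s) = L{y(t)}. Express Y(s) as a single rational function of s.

Y(s) = (4*s + 7)/(s^2 - 2*s)

Transform both sides with L{·}.
With L{y'} = sY - y(0) = sY - 4: the LHS transforms to (s - 2)Y - (4).
The right side is L{7} = 7/s.
So (s - 2)Y = 7/s + (4).
Divide through and combine into a single rational function.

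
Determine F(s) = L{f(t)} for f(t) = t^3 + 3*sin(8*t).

Apply the Laplace transform termwise.
L{t^3} = 3!/s^4 = 6/s^4; (3)·[L{sin(8t)} = 8/(s^2 + 64)].

F(s) = 24/(s^2 + 64) + 6/s^4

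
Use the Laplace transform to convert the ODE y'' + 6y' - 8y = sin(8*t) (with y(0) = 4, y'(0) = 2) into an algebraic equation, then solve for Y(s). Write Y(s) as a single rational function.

Apply the Laplace transform to the equation.
The derivative rules (L{y''} = s^2 Y - s·y(0) - y'(0) and L{y'} = sY - y(0), with y(0) = 4, y'(0) = 2) turn the left side into (s^2 + 6*s - 8)Y - (4*s + 26).
The right side is L{sin(8*t)} = 8/(s^2 + 64).
So (s^2 + 6*s - 8)Y = 8/(s^2 + 64) + (4*s + 26).
Isolate Y and clear denominators.

Y(s) = (4*s^3 + 26*s^2 + 256*s + 1672)/(s^4 + 6*s^3 + 56*s^2 + 384*s - 512)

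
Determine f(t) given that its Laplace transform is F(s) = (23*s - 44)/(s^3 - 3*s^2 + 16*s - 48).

f(t) = exp(3*t) + 5*sin(4*t) - cos(4*t)

Factor the denominator: s^3 - 3*s^2 + 16*s - 48 = (s - 3)*(s^2 + 16).
Partial fraction decomposition gives [1/(s - 3)] + [-s/(s^2 + 16)] + [20/(s^2 + 16)].
Invert each term: 1/(s - 3) ↔ e^(3t); -1·s/(s^2 + 16) ↔ -cos(4t); 5·4/(s^2 + 16) ↔ 5sin(4t).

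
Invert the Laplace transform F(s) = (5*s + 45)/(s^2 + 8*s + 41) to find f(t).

Complete the square in the denominator: s^2 + 8*s + 41 = (s + 4)^2 + 5^2.
Split the numerator to match: 5*s + 45 = 5·(s + 4) + 5·5.
Invert each term: 5·(s + 4)/((s + 4)^2 + 25) ↔ 5e^(-4t)cos(5t); 5·5/((s + 4)^2 + 25) ↔ 5e^(-4t)sin(5t).

f(t) = 5*exp(-4*t)*sin(5*t) + 5*exp(-4*t)*cos(5*t)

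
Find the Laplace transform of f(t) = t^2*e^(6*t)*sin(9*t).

L{sin(9t)} = 9/(s^2 + 81).
Multiplying by e^(6t) shifts s → s - 6, so L{e^(6*t)*sin(9*t)} = 9/((s - 6)^2 + 81).
Then apply L{t^2·g(t)} = (-1)^2 d^2/ds^2[H(s)] with H(s) = 9/((s - 6)^2 + 81):
differentiating 2 times and applying the sign gives 54*(s^2 - 12*s + 9)/(s^2 - 12*s + 117)^3.

54*(s^2 - 12*s + 9)/(s^2 - 12*s + 117)^3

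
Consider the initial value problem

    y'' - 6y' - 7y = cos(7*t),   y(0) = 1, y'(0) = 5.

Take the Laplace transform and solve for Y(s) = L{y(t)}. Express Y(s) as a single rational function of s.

Laplace-transform each side.
The derivative rules (L{y''} = s^2 Y - s·y(0) - y'(0) and L{y'} = sY - y(0), with y(0) = 1, y'(0) = 5) turn the left side into (s^2 - 6*s - 7)Y - (s - 1).
The right side is L{cos(7*t)} = s/(s^2 + 49).
So (s^2 - 6*s - 7)Y = s/(s^2 + 49) + (s - 1).
Isolate Y and clear denominators.

Y(s) = (s^3 - s^2 + 50*s - 49)/(s^4 - 6*s^3 + 42*s^2 - 294*s - 343)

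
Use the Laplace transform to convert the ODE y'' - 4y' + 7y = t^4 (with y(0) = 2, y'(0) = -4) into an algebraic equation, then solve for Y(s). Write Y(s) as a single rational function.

Apply the Laplace transform to the equation.
The derivative rules (L{y''} = s^2 Y - s·y(0) - y'(0) and L{y'} = sY - y(0), with y(0) = 2, y'(0) = -4) turn the left side into (s^2 - 4*s + 7)Y - (2*s - 12).
The right side is L{t^4} = 24/s^5.
So (s^2 - 4*s + 7)Y = 24/s^5 + (2*s - 12).
Isolate Y and clear denominators.

Y(s) = (2*s^6 - 12*s^5 + 24)/(s^7 - 4*s^6 + 7*s^5)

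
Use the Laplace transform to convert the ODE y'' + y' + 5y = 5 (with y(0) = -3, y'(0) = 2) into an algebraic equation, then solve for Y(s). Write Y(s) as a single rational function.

Transform both sides with L{·}.
The derivative rules (L{y''} = s^2 Y - s·y(0) - y'(0) and L{y'} = sY - y(0), with y(0) = -3, y'(0) = 2) turn the left side into (s^2 + s + 5)Y - (-3*s - 1).
The right side is L{5} = 5/s.
So (s^2 + s + 5)Y = 5/s + (-3*s - 1).
Solve for Y(s) and write it as one ratio of polynomials.

Y(s) = (-3*s^2 - s + 5)/(s^3 + s^2 + 5*s)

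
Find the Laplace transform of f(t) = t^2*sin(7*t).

14*(3*s^2 - 49)/(s^2 + 49)^3

L{sin(7t)} = 7/(s^2 + 49).
Then apply L{t^2·g(t)} = (-1)^2 d^2/ds^2[G(s)] with G(s) = 7/(s^2 + 49):
differentiating 2 times and applying the sign gives 14*(3*s^2 - 49)/(s^2 + 49)^3.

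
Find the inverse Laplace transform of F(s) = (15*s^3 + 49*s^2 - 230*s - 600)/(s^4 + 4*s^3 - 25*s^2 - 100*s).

3*exp(5*t) + 6 + 4*exp(-4*t) + 2*exp(-5*t)

Factor the denominator: s^4 + 4*s^3 - 25*s^2 - 100*s = s*(s - 5)*(s + 4)*(s + 5).
Partial fraction decomposition gives [2/(s + 5)] + [4/(s + 4)] + [6/s] + [3/(s - 5)].
Invert each term: 2/(s + 5) ↔ 2e^(-5t); 4/(s + 4) ↔ 4e^(-4t); 6/(s - 0) ↔ 6e^(0t); 3/(s - 5) ↔ 3e^(5t).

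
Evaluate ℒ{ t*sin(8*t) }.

16*s/(s^2 + 64)^2

L{sin(8t)} = 8/(s^2 + 64).
Then apply L{t·g(t)} = -d/ds[H(s)] with H(s) = 8/(s^2 + 64):
differentiating 1 time and applying the sign gives 16*s/(s^2 + 64)^2.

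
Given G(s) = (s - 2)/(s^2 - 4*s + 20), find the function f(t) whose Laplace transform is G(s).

f(t) = exp(2*t)*cos(4*t)

Rewrite the denominator: s^2 - 4*s + 20 = (s - 2)^2 + 16.
The form in (s - 2) signals a first-shifting-theorem factor e^(2t).
Since L{cos(4t)} = s/(s^2 + 16), the inverse is exp(2*t)*cos(4*t).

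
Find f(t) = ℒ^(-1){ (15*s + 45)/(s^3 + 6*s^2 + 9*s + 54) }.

f(t) = 3*sin(3*t) + cos(3*t) - exp(-6*t)

Factor the denominator: s^3 + 6*s^2 + 9*s + 54 = (s + 6)*(s^2 + 9).
Partial fraction decomposition gives [-1/(s + 6)] + [s/(s^2 + 9)] + [9/(s^2 + 9)].
Invert each term: -1/(s + 6) ↔ -e^(-6t); 1·s/(s^2 + 9) ↔ cos(3t); 3·3/(s^2 + 9) ↔ 3sin(3t).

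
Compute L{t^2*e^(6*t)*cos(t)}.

L{cos(t)} = s/(s^2 + 1).
Multiplying by e^(6t) shifts s → s - 6, so L{e^(6*t)*cos(t)} = (s - 6)/((s - 6)^2 + 1).
Then apply L{t^2·g(t)} = (-1)^2 d^2/ds^2[G(s)] with G(s) = (s - 6)/((s - 6)^2 + 1):
differentiating 2 times and applying the sign gives 2*(s - 6)*(s^2 - 12*s + 33)/(s^2 - 12*s + 37)^3.

2*(s - 6)*(s^2 - 12*s + 33)/(s^2 - 12*s + 37)^3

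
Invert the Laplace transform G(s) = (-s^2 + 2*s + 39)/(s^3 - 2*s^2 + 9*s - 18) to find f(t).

Factor the denominator: s^3 - 2*s^2 + 9*s - 18 = (s - 2)*(s^2 + 9).
Partial fraction decomposition gives [3/(s - 2)] + [-4*s/(s^2 + 9)] + [-6/(s^2 + 9)].
Invert each term: 3/(s - 2) ↔ 3e^(2t); -4·s/(s^2 + 9) ↔ -4cos(3t); -2·3/(s^2 + 9) ↔ -2sin(3t).

f(t) = 3*exp(2*t) - 2*sin(3*t) - 4*cos(3*t)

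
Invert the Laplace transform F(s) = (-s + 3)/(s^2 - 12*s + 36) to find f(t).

Factor the denominator: s^2 - 12*s + 36 = (s - 6)^2.
Partial fraction decomposition gives [-1/(s - 6)] + [-3/(s - 6)^2].
Invert each term: -1/(s - 6) ↔ -e^(6t); -3/(s - 6)^2 ↔ -3t·e^(6t).

f(t) = -3*t*exp(6*t) - exp(6*t)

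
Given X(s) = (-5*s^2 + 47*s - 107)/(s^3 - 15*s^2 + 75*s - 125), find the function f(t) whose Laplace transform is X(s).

Factor the denominator: s^3 - 15*s^2 + 75*s - 125 = (s - 5)^3.
Partial fraction decomposition gives [-5/(s - 5)] + [-3/(s - 5)^2] + [3/(s - 5)^3].
Invert each term: -5/(s - 5) ↔ -5e^(5t); -3/(s - 5)^2 ↔ -3t·e^(5t); 3/(s - 5)^3 ↔ (3/2)t^2·e^(5t).

f(t) = 3*t^2*exp(5*t)/2 - 3*t*exp(5*t) - 5*exp(5*t)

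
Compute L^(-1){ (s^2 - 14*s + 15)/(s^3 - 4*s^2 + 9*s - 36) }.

-exp(4*t) - 2*sin(3*t) + 2*cos(3*t)

Factor the denominator: s^3 - 4*s^2 + 9*s - 36 = (s - 4)*(s^2 + 9).
Partial fraction decomposition gives [-1/(s - 4)] + [2*s/(s^2 + 9)] + [-6/(s^2 + 9)].
Invert each term: -1/(s - 4) ↔ -e^(4t); 2·s/(s^2 + 9) ↔ 2cos(3t); -2·3/(s^2 + 9) ↔ -2sin(3t).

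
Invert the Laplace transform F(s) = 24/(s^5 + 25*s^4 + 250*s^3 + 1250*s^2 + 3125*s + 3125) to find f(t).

f(t) = t^4*exp(-5*t)

Rewrite the denominator: s^5 + 25*s^4 + 250*s^3 + 1250*s^2 + 3125*s + 3125 = (s + 5)^5.
The form in (s + 5) signals a first-shifting-theorem factor e^(-5t).
Since L{t^4} = 4!/s^5 = 24/s^5, the inverse is t^4*e^(-5*t).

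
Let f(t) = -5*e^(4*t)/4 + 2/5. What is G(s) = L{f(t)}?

G(s) = -5/(4*(s - 4)) + 2/(5*s)

The transform is linear, so treat each term independently.
L{2/5} = (2/5)/s; (-5/4)·[L{e^(4t)} = 1/(s - 4)].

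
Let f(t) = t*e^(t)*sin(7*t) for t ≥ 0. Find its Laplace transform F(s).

F(s) = 14*(s - 1)/(s^2 - 2*s + 50)^2

L{sin(7t)} = 7/(s^2 + 49).
Multiplying by e^(t) shifts s → s - 1, so L{e^(t)*sin(7*t)} = 7/((s - 1)^2 + 49).
Then apply L{t·g(t)} = -d/ds[G(s)] with G(s) = 7/((s - 1)^2 + 49):
differentiating 1 time and applying the sign gives 14*(s - 1)/(s^2 - 2*s + 50)^2.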